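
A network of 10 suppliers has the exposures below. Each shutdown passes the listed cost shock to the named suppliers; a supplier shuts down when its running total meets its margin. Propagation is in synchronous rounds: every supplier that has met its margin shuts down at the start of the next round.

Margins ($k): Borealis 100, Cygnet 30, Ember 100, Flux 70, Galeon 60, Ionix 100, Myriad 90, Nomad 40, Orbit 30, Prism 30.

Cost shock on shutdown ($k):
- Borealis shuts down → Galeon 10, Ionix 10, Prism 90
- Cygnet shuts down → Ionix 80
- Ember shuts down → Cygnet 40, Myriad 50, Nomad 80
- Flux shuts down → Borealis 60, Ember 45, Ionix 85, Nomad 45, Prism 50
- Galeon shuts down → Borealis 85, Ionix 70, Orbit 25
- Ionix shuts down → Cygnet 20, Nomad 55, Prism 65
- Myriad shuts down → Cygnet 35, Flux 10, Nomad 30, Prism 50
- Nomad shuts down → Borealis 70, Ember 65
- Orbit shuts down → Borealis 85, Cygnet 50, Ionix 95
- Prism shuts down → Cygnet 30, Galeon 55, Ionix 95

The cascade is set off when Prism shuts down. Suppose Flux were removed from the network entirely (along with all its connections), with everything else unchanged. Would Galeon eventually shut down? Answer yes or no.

no

With Flux removed:
Round 1 — Prism shuts down (initial).
  Cygnet: +30 → 30 ≥ 30
  Galeon: +55 → 55 < 60
  Ionix: +95 → 95 < 100
Round 2 — Cygnet shuts down.
  Ionix: +80 → 175 ≥ 100
Round 3 — Ionix shuts down.
  Nomad: +55 → 55 ≥ 40
Round 4 — Nomad shuts down.
  Borealis: +70 → 70 < 100
  Ember: +65 → 65 < 100
No further shutdowns.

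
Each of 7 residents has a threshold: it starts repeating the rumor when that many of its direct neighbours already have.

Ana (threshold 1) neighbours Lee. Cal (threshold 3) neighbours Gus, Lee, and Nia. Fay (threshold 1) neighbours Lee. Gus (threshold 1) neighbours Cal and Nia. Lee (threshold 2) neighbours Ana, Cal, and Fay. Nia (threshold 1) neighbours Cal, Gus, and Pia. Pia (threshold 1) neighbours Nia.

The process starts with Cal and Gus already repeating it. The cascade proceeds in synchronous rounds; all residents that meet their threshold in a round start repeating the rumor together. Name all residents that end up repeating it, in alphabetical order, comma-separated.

Round 1 — Cal, Gus start repeating the rumor (initial).
Round 2 — checking thresholds:
  Lee: 1 of 3 neighbours < 2, below threshold.
  Nia: 2 of 3 neighbours ≥ 1, starts repeating the rumor.
Round 3 — checking thresholds:
  Lee: 1 of 3 neighbours < 2, below threshold.
  Pia: 1 of 1 neighbours ≥ 1, starts repeating the rumor.
Round 4 — no new spreads; cascade stops.

Cal, Gus, Nia, Pia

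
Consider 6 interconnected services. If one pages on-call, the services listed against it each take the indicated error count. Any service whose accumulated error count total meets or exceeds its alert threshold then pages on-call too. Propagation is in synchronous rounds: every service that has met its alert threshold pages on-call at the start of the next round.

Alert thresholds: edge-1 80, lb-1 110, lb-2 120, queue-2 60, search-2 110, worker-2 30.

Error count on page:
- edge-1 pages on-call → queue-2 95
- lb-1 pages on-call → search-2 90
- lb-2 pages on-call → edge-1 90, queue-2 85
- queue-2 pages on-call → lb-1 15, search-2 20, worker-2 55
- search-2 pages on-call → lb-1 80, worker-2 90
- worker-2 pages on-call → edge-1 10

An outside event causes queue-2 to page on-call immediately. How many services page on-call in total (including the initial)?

2

Round 1 — queue-2 pages on-call (initial).
  lb-1: +15 → 15 < 110
  search-2: +20 → 20 < 110
  worker-2: +55 → 55 ≥ 30
Round 2 — worker-2 pages on-call.
  edge-1: +10 → 10 < 80
No further pages.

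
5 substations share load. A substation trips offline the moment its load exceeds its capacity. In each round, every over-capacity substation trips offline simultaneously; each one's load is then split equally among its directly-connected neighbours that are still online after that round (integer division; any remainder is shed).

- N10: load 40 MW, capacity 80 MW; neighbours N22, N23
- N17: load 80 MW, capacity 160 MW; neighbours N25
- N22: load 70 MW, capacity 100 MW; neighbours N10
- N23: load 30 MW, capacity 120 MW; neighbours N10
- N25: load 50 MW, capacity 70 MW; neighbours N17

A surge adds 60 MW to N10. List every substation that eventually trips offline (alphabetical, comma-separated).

Round 1 — N10 at 100 > 80. N10 trips offline.
  N10 sheds 100 MW to N22, N23: 50 each.
    N22: 70+50 = 120 > 100
    N23: 30+50 = 80 ≤ 120
Round 2 — N22 trips offline.
  N22 sheds 120 MW: no online neighbours, lost.
No further trips.

N10, N22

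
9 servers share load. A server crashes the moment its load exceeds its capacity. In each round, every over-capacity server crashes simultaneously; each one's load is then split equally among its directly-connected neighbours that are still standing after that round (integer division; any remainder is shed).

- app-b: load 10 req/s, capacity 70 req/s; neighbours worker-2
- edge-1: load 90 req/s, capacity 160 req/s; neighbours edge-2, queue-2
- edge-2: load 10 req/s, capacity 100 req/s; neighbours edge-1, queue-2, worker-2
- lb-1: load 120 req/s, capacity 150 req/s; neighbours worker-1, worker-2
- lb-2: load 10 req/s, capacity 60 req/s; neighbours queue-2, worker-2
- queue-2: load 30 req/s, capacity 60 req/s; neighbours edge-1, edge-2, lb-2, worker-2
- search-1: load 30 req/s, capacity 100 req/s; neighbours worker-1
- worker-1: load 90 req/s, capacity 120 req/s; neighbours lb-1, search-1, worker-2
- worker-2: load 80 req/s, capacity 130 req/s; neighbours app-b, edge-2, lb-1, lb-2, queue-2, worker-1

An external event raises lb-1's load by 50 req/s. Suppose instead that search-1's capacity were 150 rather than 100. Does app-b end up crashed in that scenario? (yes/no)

no

With search-1's capacity at 150:
Round 1 — lb-1 at 170 > 150. lb-1 crashes.
  lb-1 sheds 170 req/s to worker-1, worker-2: 85 each.
    worker-1: 90+85 = 175 > 120
    worker-2: 80+85 = 165 > 130
Round 2 — worker-1, worker-2 crash.
  worker-1 sheds 175 req/s to search-1: 175 each.
    search-1: 30+175 = 205 > 150
  worker-2 sheds 165 req/s to app-b, edge-2, lb-2, queue-2: 41 each (1 lost).
    app-b: 10+41 = 51 ≤ 70
    edge-2: 10+41 = 51 ≤ 100
    lb-2: 10+41 = 51 ≤ 60
    queue-2: 30+41 = 71 > 60
Round 3 — queue-2, search-1 crash.
  queue-2 sheds 71 req/s to edge-1, edge-2, lb-2: 23 each (2 lost).
    edge-1: 90+23 = 113 ≤ 160
    edge-2: 51+23 = 74 ≤ 100
    lb-2: 51+23 = 74 > 60
  search-1 sheds 205 req/s: no online neighbours, lost.
Round 4 — lb-2 crashes.
  lb-2 sheds 74 req/s: no online neighbours, lost.
No further crashes.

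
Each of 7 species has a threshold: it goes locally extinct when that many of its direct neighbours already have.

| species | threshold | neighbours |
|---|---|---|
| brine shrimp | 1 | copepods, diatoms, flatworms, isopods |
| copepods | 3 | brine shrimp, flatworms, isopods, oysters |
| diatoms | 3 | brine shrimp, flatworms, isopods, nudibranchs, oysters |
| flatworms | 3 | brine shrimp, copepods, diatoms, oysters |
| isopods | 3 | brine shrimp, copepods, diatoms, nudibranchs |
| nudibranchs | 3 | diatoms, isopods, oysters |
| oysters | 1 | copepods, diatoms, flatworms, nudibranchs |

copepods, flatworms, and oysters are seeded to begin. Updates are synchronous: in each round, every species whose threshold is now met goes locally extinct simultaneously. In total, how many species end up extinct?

7

Round 1 — copepods, flatworms, oysters go locally extinct (initial).
Round 2 — checking thresholds:
  brine shrimp: 2 of 4 neighbours ≥ 1, goes locally extinct.
  diatoms: 2 of 5 neighbours < 3, holds.
  isopods: 1 of 4 neighbours < 3, holds.
  nudibranchs: 1 of 3 neighbours < 3, holds.
Round 3 — checking thresholds:
  diatoms: 3 of 5 neighbours ≥ 3, goes locally extinct.
  isopods: 2 of 4 neighbours < 3, holds.
  nudibranchs: 1 of 3 neighbours < 3, holds.
Round 4 — checking thresholds:
  isopods: 3 of 4 neighbours ≥ 3, goes locally extinct.
  nudibranchs: 2 of 3 neighbours < 3, holds.
Round 5 — checking thresholds:
  nudibranchs: 3 of 3 neighbours ≥ 3, goes locally extinct.
Round 6 — no new extinctions; cascade stops.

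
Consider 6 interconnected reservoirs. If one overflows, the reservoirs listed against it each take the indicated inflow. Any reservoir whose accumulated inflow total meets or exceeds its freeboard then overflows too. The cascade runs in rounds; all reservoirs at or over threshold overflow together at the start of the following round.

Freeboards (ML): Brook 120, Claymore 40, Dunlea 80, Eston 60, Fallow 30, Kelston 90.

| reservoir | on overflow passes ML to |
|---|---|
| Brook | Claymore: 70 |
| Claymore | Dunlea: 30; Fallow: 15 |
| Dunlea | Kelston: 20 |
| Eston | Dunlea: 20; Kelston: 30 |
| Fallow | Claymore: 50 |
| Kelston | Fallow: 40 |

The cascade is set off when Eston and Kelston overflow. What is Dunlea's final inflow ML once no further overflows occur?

50

Round 1 — Eston, Kelston overflow (initial).
  Dunlea: +20 → 20 < 80
  Fallow: +40 → 40 ≥ 30
Round 2 — Fallow overflows.
  Claymore: +50 → 50 ≥ 40
Round 3 — Claymore overflows.
  Dunlea: +30 → 50 < 80
No further overflows.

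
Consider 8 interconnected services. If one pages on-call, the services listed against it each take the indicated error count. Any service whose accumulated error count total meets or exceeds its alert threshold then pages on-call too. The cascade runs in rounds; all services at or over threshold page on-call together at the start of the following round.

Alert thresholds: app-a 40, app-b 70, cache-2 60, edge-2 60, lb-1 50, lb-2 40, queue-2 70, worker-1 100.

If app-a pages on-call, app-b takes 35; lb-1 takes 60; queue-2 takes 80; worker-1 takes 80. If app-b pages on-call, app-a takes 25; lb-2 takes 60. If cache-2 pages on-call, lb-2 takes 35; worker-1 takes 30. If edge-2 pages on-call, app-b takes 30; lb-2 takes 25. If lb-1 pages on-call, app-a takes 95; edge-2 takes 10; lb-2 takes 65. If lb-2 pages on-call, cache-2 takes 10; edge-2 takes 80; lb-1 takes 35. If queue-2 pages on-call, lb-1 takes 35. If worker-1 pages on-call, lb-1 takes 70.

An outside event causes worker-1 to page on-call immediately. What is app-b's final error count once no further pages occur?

65

Round 1 — worker-1 pages on-call (initial).
  lb-1: +70 → 70 ≥ 50
Round 2 — lb-1 pages on-call.
  app-a: +95 → 95 ≥ 40
  edge-2: +10 → 10 < 60
  lb-2: +65 → 65 ≥ 40
Round 3 — app-a, lb-2 page on-call.
  app-b: +35 → 35 < 70
  cache-2: +10 → 10 < 60
  edge-2: +80 → 90 ≥ 60
  queue-2: +80 → 80 ≥ 70
Round 4 — edge-2, queue-2 page on-call.
  app-b: +30 → 65 < 70
No further pages.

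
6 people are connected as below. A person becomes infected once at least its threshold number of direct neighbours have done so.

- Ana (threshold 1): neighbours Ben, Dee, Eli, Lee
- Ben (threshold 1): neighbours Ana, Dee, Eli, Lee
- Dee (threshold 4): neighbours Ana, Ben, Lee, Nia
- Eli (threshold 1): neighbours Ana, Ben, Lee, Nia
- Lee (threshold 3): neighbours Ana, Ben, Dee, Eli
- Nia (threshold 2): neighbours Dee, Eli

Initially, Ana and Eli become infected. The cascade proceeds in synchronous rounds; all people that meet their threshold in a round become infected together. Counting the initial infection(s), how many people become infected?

Round 1 — Ana, Eli become infected (initial).
Round 2 — checking thresholds:
  Ben: 2 of 4 neighbours ≥ 1, becomes infected.
  Dee: 1 of 4 neighbours < 4, holds.
  Lee: 2 of 4 neighbours < 3, holds.
  Nia: 1 of 2 neighbours < 2, holds.
Round 3 — checking thresholds:
  Dee: 2 of 4 neighbours < 4, holds.
  Lee: 3 of 4 neighbours ≥ 3, becomes infected.
  Nia: 1 of 2 neighbours < 2, holds.
Round 4 — no new infections; cascade stops.

4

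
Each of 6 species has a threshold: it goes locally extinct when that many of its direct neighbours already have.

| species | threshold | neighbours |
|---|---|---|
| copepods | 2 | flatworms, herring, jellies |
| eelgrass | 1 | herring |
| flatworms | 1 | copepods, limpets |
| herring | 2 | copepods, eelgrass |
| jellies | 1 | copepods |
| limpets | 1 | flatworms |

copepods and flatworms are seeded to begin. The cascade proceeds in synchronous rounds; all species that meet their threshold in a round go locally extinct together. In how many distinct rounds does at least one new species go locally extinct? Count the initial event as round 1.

2

Round 1 — copepods, flatworms go locally extinct (initial).
Round 2 — checking thresholds:
  herring: 1 of 2 neighbours < 2, holds.
  jellies: 1 of 1 neighbours ≥ 1, goes locally extinct.
  limpets: 1 of 1 neighbours ≥ 1, goes locally extinct.
Round 3 — no new extinctions; cascade stops.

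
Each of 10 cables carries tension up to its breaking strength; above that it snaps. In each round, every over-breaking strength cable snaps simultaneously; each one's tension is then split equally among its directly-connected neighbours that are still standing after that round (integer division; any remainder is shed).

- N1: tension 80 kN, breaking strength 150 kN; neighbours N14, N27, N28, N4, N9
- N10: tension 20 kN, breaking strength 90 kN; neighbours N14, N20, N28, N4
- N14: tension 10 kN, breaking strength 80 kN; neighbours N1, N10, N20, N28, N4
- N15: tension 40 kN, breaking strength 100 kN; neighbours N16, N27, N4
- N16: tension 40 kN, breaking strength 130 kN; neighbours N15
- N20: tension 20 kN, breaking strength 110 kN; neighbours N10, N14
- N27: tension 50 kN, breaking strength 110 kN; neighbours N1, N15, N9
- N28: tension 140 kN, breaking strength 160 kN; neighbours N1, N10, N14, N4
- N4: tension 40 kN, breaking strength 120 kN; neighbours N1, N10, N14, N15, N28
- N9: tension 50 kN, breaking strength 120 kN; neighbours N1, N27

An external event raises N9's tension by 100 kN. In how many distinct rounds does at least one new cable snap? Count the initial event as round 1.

6

Round 1 — N9 at 150 > 120. N9 snaps.
  N9 sheds 150 kN to N1, N27: 75 each.
    N1: 80+75 = 155 > 150
    N27: 50+75 = 125 > 110
Round 2 — N1, N27 snap.
  N1 sheds 155 kN to N14, N28, N4: 51 each (2 lost).
    N14: 10+51 = 61 ≤ 80
    N28: 140+51 = 191 > 160
    N4: 40+51 = 91 ≤ 120
  N27 sheds 125 kN to N15: 125 each.
    N15: 40+125 = 165 > 100
Round 3 — N15, N28 snap.
  N15 sheds 165 kN to N16, N4: 82 each (1 lost).
    N16: 40+82 = 122 ≤ 130
    N4: 91+82 = 173 > 120
  N28 sheds 191 kN to N10, N14, N4: 63 each (2 lost).
    N10: 20+63 = 83 ≤ 90
    N14: 61+63 = 124 > 80
    N4: 173+63 = 236 > 120
Round 4 — N14, N4 snap.
  N14 sheds 124 kN to N10, N20: 62 each.
    N10: 83+62 = 145 > 90
    N20: 20+62 = 82 ≤ 110
  N4 sheds 236 kN to N10: 236 each.
    N10: 145+236 = 381 > 90
Round 5 — N10 snaps.
  N10 sheds 381 kN to N20: 381 each.
    N20: 82+381 = 463 > 110
Round 6 — N20 snaps.
  N20 sheds 463 kN: no online neighbours, lost.
No further breaks.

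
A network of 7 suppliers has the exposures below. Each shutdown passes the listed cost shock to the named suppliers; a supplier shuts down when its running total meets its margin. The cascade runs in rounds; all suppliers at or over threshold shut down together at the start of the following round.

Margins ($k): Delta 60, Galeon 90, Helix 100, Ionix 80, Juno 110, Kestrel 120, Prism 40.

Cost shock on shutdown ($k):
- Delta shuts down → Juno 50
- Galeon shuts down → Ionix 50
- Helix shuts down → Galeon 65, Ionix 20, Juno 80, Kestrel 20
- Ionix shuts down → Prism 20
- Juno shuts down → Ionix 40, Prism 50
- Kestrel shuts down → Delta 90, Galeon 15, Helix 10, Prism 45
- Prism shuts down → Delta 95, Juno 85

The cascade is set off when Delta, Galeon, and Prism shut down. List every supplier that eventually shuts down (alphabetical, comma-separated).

Round 1 — Delta, Galeon, Prism shut down (initial).
  Ionix: +50 → 50 < 80
  Juno: +50+85 → 135 ≥ 110
Round 2 — Juno shuts down.
  Ionix: +40 → 90 ≥ 80
Round 3 — Ionix shuts down.
No further shutdowns.

Delta, Galeon, Ionix, Juno, Prism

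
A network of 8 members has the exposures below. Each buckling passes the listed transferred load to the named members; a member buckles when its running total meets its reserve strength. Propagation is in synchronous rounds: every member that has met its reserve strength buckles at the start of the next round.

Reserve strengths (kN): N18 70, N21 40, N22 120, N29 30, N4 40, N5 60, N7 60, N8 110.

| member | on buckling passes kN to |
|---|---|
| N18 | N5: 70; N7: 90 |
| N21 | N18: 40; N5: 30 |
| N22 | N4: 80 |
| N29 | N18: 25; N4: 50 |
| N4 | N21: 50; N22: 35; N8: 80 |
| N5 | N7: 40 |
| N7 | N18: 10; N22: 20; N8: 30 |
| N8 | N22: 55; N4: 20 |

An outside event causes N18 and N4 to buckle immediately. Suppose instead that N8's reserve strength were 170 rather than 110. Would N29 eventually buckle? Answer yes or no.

no

With N8's reserve strength at 170:
Round 1 — N18, N4 buckle (initial).
  N21: +50 → 50 ≥ 40
  N22: +35 → 35 < 120
  N5: +70 → 70 ≥ 60
  N7: +90 → 90 ≥ 60
  N8: +80 → 80 < 170
Round 2 — N21, N5, N7 buckle.
  N22: +20 → 55 < 120
  N8: +30 → 110 < 170
No further bucklings.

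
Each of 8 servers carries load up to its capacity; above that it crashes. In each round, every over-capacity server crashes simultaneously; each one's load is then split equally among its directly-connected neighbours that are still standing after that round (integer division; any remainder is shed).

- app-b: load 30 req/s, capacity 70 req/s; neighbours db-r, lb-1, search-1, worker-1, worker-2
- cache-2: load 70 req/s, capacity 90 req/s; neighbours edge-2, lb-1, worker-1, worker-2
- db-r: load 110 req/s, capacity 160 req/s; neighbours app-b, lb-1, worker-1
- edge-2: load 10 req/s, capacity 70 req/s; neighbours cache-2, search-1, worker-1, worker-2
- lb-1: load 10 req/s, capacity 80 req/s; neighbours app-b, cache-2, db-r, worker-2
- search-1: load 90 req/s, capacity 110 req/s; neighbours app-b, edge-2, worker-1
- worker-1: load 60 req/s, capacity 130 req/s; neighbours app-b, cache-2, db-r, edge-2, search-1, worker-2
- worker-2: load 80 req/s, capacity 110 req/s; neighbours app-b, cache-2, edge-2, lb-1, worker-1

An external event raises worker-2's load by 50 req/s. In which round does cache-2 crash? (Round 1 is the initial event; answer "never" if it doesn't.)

Round 1 — worker-2 at 130 > 110. worker-2 crashes.
  worker-2 sheds 130 req/s to app-b, cache-2, edge-2, lb-1, worker-1: 26 each.
    app-b: 30+26 = 56 ≤ 70
    cache-2: 70+26 = 96 > 90
    edge-2: 10+26 = 36 ≤ 70
    lb-1: 10+26 = 36 ≤ 80
    worker-1: 60+26 = 86 ≤ 130
Round 2 — cache-2 crashes.
  cache-2 sheds 96 req/s to edge-2, lb-1, worker-1: 32 each.
    edge-2: 36+32 = 68 ≤ 70
    lb-1: 36+32 = 68 ≤ 80
    worker-1: 86+32 = 118 ≤ 130
No further crashes.

2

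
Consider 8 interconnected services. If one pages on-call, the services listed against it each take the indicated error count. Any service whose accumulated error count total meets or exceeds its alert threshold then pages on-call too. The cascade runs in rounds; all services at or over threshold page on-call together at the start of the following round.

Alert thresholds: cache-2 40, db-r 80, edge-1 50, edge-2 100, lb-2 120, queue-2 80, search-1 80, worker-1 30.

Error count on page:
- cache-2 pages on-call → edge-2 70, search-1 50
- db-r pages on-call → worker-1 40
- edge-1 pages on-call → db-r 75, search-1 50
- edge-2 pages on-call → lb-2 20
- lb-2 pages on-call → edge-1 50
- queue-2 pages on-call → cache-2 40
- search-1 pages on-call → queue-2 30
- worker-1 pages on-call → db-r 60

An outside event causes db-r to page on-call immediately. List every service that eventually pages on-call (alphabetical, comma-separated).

Round 1 — db-r pages on-call (initial).
  worker-1: +40 → 40 ≥ 30
Round 2 — worker-1 pages on-call.
No further pages.

db-r, worker-1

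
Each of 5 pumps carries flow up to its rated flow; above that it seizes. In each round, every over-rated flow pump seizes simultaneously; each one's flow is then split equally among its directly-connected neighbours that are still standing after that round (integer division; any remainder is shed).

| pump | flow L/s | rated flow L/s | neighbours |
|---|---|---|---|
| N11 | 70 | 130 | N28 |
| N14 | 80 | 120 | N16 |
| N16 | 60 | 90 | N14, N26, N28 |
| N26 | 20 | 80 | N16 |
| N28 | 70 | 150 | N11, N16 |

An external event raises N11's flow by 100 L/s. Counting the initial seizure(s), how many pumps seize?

5

Round 1 — N11 at 170 > 130. N11 seizes.
  N11 sheds 170 L/s to N28: 170 each.
    N28: 70+170 = 240 > 150
Round 2 — N28 seizes.
  N28 sheds 240 L/s to N16: 240 each.
    N16: 60+240 = 300 > 90
Round 3 — N16 seizes.
  N16 sheds 300 L/s to N14, N26: 150 each.
    N14: 80+150 = 230 > 120
    N26: 20+150 = 170 > 80
Round 4 — N14, N26 seize.
  N14 sheds 230 L/s: no online neighbours, lost.
  N26 sheds 170 L/s: no online neighbours, lost.
No further seizures.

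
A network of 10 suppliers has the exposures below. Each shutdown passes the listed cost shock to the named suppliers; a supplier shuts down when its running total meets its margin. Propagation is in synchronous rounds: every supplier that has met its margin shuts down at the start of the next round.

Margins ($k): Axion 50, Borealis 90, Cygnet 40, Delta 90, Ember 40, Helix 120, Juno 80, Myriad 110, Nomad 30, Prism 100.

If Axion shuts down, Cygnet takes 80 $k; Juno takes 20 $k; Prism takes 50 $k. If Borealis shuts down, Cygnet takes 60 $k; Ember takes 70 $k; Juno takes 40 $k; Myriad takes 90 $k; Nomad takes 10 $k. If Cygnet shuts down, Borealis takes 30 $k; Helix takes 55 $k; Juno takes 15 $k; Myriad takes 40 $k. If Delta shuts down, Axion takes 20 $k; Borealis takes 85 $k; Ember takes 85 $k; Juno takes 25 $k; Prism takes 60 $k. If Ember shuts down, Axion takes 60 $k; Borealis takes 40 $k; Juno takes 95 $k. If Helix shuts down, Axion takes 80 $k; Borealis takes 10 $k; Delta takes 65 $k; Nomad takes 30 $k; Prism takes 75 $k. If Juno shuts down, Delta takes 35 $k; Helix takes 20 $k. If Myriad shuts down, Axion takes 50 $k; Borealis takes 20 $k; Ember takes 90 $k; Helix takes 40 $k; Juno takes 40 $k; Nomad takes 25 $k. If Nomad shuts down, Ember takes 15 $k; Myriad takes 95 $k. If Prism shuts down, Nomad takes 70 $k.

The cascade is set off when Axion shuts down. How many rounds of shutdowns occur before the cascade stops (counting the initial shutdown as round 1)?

Round 1 — Axion shuts down (initial).
  Cygnet: +80 → 80 ≥ 40
  Juno: +20 → 20 < 80
  Prism: +50 → 50 < 100
Round 2 — Cygnet shuts down.
  Borealis: +30 → 30 < 90
  Helix: +55 → 55 < 120
  Juno: +15 → 35 < 80
  Myriad: +40 → 40 < 110
No further shutdowns.

2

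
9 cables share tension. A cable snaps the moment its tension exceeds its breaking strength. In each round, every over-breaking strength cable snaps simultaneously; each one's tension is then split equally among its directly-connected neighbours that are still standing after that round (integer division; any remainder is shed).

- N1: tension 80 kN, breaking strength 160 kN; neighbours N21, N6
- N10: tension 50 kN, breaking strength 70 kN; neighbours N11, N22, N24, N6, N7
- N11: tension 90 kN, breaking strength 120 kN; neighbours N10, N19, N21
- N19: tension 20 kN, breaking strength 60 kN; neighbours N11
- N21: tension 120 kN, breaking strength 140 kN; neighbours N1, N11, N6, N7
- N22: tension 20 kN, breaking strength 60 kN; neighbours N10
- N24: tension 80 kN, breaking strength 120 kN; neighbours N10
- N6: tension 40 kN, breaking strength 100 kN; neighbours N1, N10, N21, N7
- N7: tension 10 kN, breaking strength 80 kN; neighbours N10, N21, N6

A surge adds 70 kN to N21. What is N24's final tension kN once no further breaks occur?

Round 1 — N21 at 190 > 140. N21 snaps.
  N21 sheds 190 kN to N1, N11, N6, N7: 47 each (2 lost).
    N1: 80+47 = 127 ≤ 160
    N11: 90+47 = 137 > 120
    N6: 40+47 = 87 ≤ 100
    N7: 10+47 = 57 ≤ 80
Round 2 — N11 snaps.
  N11 sheds 137 kN to N10, N19: 68 each (1 lost).
    N10: 50+68 = 118 > 70
    N19: 20+68 = 88 > 60
Round 3 — N10, N19 snap.
  N10 sheds 118 kN to N22, N24, N6, N7: 29 each (2 lost).
    N22: 20+29 = 49 ≤ 60
    N24: 80+29 = 109 ≤ 120
    N6: 87+29 = 116 > 100
    N7: 57+29 = 86 > 80
  N19 sheds 88 kN: no online neighbours, lost.
Round 4 — N6, N7 snap.
  N6 sheds 116 kN to N1: 116 each.
    N1: 127+116 = 243 > 160
  N7 sheds 86 kN: no online neighbours, lost.
Round 5 — N1 snaps.
  N1 sheds 243 kN: no online neighbours, lost.
No further breaks.

109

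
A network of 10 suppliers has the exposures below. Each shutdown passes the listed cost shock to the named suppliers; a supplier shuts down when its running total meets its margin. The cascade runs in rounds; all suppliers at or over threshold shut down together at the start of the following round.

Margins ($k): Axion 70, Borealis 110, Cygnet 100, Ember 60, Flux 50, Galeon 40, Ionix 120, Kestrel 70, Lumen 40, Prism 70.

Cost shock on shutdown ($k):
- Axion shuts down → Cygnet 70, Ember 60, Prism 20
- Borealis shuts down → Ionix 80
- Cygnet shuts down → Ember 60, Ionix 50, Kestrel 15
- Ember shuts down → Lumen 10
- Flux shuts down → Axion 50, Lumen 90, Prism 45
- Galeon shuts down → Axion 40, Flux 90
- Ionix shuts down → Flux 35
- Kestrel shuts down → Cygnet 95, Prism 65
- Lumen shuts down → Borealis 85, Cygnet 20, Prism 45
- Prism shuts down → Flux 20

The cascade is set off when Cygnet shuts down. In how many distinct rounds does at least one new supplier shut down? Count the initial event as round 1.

2

Round 1 — Cygnet shuts down (initial).
  Ember: +60 → 60 ≥ 60
  Ionix: +50 → 50 < 120
  Kestrel: +15 → 15 < 70
Round 2 — Ember shuts down.
  Lumen: +10 → 10 < 40
No further shutdowns.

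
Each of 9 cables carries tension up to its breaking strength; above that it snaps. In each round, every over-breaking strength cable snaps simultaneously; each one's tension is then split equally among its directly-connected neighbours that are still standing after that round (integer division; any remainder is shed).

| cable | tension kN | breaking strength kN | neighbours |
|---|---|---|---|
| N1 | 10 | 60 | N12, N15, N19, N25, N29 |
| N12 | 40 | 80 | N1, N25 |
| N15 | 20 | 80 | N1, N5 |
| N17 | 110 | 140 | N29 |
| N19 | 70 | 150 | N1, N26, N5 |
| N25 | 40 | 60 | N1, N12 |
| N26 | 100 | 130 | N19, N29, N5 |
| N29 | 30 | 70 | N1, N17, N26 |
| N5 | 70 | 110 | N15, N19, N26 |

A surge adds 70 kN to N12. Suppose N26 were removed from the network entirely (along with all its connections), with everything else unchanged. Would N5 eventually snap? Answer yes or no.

With N26 removed:
Round 1 — N12 at 110 > 80. N12 snaps.
  N12 sheds 110 kN to N1, N25: 55 each.
    N1: 10+55 = 65 > 60
    N25: 40+55 = 95 > 60
Round 2 — N1, N25 snap.
  N1 sheds 65 kN to N15, N19, N29: 21 each (2 lost).
    N15: 20+21 = 41 ≤ 80
    N19: 70+21 = 91 ≤ 150
    N29: 30+21 = 51 ≤ 70
  N25 sheds 95 kN: no online neighbours, lost.
No further breaks.

no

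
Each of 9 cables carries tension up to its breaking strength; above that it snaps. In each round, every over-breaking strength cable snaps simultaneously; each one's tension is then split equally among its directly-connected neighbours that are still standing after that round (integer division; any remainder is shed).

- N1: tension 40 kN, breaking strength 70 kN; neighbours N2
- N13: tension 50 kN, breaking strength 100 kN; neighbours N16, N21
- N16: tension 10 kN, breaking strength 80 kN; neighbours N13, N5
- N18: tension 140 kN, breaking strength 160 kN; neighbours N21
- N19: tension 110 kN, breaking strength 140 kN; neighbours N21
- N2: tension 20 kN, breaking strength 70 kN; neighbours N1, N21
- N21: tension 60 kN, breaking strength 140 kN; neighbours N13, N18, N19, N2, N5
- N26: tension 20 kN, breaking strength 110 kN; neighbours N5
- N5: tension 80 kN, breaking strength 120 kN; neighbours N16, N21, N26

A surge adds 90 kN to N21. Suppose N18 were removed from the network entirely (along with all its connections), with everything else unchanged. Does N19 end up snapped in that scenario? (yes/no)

With N18 removed:
Round 1 — N21 at 150 > 140. N21 snaps.
  N21 sheds 150 kN to N13, N19, N2, N5: 37 each (2 lost).
    N13: 50+37 = 87 ≤ 100
    N19: 110+37 = 147 > 140
    N2: 20+37 = 57 ≤ 70
    N5: 80+37 = 117 ≤ 120
Round 2 — N19 snaps.
  N19 sheds 147 kN: no online neighbours, lost.
No further breaks.

yes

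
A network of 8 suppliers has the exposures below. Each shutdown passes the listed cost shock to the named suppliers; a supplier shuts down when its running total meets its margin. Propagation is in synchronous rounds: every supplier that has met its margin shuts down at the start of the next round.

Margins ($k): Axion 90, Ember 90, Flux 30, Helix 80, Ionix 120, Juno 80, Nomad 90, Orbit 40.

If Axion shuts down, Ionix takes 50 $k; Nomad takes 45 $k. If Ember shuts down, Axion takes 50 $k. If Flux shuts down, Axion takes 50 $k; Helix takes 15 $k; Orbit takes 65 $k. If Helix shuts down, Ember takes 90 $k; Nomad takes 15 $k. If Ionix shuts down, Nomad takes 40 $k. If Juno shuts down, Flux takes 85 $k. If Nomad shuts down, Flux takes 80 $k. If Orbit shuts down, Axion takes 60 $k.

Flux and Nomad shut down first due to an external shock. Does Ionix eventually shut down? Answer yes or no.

no

Round 1 — Flux, Nomad shut down (initial).
  Axion: +50 → 50 < 90
  Helix: +15 → 15 < 80
  Orbit: +65 → 65 ≥ 40
Round 2 — Orbit shuts down.
  Axion: +60 → 110 ≥ 90
Round 3 — Axion shuts down.
  Ionix: +50 → 50 < 120
No further shutdowns.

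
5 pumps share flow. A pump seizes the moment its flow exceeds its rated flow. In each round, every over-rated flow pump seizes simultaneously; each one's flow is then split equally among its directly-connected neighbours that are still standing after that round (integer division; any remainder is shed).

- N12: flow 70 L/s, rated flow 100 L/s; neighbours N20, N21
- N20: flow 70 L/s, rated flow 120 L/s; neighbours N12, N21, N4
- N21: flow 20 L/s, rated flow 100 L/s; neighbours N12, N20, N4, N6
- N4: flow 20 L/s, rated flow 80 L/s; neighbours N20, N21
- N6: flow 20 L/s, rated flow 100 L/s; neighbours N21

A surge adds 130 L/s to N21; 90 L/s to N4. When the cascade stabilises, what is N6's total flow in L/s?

Round 1 — N21 at 150 > 100; N4 at 110 > 80. N21, N4 seize.
  N21 sheds 150 L/s to N12, N20, N6: 50 each.
    N12: 70+50 = 120 > 100
    N20: 70+50 = 120 ≤ 120
    N6: 20+50 = 70 ≤ 100
  N4 sheds 110 L/s to N20: 110 each.
    N20: 120+110 = 230 > 120
Round 2 — N12, N20 seize.
  N12 sheds 120 L/s: no online neighbours, lost.
  N20 sheds 230 L/s: no online neighbours, lost.
No further seizures.

70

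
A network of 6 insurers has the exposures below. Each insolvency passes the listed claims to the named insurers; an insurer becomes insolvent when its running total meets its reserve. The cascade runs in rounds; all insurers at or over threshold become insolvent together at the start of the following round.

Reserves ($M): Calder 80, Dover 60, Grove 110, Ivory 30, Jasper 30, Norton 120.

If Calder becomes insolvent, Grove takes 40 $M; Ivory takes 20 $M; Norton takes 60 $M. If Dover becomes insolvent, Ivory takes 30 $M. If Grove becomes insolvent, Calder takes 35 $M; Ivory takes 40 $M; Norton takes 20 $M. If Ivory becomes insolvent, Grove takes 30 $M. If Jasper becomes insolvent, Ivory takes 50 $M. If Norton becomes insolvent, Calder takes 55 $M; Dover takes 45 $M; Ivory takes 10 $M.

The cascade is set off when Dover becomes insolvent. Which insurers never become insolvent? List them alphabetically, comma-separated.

Round 1 — Dover becomes insolvent (initial).
  Ivory: +30 → 30 ≥ 30
Round 2 — Ivory becomes insolvent.
  Grove: +30 → 30 < 110
No further insolvencies.

Calder, Grove, Jasper, Norton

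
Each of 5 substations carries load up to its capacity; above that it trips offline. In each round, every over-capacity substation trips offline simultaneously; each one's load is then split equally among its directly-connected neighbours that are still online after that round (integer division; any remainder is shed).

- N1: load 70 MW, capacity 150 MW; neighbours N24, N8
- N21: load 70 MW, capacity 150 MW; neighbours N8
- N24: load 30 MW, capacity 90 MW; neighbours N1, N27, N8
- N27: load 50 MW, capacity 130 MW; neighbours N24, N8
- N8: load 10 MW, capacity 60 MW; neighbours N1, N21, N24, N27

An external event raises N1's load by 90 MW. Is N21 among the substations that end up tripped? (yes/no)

Round 1 — N1 at 160 > 150. N1 trips offline.
  N1 sheds 160 MW to N24, N8: 80 each.
    N24: 30+80 = 110 > 90
    N8: 10+80 = 90 > 60
Round 2 — N24, N8 trip offline.
  N24 sheds 110 MW to N27: 110 each.
    N27: 50+110 = 160 > 130
  N8 sheds 90 MW to N21, N27: 45 each.
    N21: 70+45 = 115 ≤ 150
    N27: 160+45 = 205 > 130
Round 3 — N27 trips offline.
  N27 sheds 205 MW: no online neighbours, lost.
No further trips.

no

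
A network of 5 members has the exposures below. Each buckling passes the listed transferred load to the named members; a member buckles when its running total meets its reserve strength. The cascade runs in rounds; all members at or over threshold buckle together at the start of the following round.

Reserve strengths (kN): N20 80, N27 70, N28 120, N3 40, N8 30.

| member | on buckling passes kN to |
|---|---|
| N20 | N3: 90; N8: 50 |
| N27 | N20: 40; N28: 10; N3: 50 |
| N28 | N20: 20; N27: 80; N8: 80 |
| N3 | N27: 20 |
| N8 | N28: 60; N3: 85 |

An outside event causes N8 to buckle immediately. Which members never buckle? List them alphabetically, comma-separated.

N20, N27, N28

Round 1 — N8 buckles (initial).
  N28: +60 → 60 < 120
  N3: +85 → 85 ≥ 40
Round 2 — N3 buckles.
  N27: +20 → 20 < 70
No further bucklings.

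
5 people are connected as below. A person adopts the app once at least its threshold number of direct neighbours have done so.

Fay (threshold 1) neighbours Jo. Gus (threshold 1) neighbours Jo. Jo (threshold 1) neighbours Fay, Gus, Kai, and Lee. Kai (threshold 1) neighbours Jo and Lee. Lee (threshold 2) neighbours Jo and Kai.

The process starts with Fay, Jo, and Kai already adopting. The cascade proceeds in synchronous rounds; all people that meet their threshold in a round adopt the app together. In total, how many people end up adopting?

5

Round 1 — Fay, Jo, Kai adopt the app (initial).
Round 2 — checking thresholds:
  Gus: 1 of 1 neighbours ≥ 1, adopts the app.
  Lee: 2 of 2 neighbours ≥ 2, adopts the app.
Round 3 — no new adoptions; cascade stops.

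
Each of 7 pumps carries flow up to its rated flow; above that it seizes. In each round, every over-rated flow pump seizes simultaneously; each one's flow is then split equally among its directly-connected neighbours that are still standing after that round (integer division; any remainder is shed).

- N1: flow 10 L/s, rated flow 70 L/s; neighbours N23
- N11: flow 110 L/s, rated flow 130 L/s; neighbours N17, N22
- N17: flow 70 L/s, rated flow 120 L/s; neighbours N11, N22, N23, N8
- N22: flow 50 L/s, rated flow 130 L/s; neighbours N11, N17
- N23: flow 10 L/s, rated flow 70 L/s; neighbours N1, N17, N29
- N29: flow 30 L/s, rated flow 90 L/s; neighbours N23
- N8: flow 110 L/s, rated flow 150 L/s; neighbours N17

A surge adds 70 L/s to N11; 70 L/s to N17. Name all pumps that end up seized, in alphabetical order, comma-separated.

Round 1 — N11 at 180 > 130; N17 at 140 > 120. N11, N17 seize.
  N11 sheds 180 L/s to N22: 180 each.
    N22: 50+180 = 230 > 130
  N17 sheds 140 L/s to N22, N23, N8: 46 each (2 lost).
    N22: 230+46 = 276 > 130
    N23: 10+46 = 56 ≤ 70
    N8: 110+46 = 156 > 150
Round 2 — N22, N8 seize.
  N22 sheds 276 L/s: no online neighbours, lost.
  N8 sheds 156 L/s: no online neighbours, lost.
No further seizures.

N11, N17, N22, N8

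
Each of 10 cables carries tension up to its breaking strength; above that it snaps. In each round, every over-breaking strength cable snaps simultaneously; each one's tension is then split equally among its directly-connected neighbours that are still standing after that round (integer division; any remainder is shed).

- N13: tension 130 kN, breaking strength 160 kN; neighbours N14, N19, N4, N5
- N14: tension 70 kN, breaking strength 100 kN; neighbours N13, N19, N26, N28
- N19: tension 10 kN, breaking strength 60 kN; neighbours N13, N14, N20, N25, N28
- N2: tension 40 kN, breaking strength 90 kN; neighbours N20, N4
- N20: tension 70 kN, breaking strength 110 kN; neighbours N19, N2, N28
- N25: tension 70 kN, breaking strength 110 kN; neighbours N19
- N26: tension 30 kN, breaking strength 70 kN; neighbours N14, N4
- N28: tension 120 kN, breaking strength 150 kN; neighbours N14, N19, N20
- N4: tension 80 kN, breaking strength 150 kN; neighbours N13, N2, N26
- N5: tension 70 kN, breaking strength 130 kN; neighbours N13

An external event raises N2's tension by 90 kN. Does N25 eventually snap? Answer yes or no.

no

Round 1 — N2 at 130 > 90. N2 snaps.
  N2 sheds 130 kN to N20, N4: 65 each.
    N20: 70+65 = 135 > 110
    N4: 80+65 = 145 ≤ 150
Round 2 — N20 snaps.
  N20 sheds 135 kN to N19, N28: 67 each (1 lost).
    N19: 10+67 = 77 > 60
    N28: 120+67 = 187 > 150
Round 3 — N19, N28 snap.
  N19 sheds 77 kN to N13, N14, N25: 25 each (2 lost).
    N13: 130+25 = 155 ≤ 160
    N14: 70+25 = 95 ≤ 100
    N25: 70+25 = 95 ≤ 110
  N28 sheds 187 kN to N14: 187 each.
    N14: 95+187 = 282 > 100
Round 4 — N14 snaps.
  N14 sheds 282 kN to N13, N26: 141 each.
    N13: 155+141 = 296 > 160
    N26: 30+141 = 171 > 70
Round 5 — N13, N26 snap.
  N13 sheds 296 kN to N4, N5: 148 each.
    N4: 145+148 = 293 > 150
    N5: 70+148 = 218 > 130
  N26 sheds 171 kN to N4: 171 each.
    N4: 293+171 = 464 > 150
Round 6 — N4, N5 snap.
  N4 sheds 464 kN: no online neighbours, lost.
  N5 sheds 218 kN: no online neighbours, lost.
No further breaks.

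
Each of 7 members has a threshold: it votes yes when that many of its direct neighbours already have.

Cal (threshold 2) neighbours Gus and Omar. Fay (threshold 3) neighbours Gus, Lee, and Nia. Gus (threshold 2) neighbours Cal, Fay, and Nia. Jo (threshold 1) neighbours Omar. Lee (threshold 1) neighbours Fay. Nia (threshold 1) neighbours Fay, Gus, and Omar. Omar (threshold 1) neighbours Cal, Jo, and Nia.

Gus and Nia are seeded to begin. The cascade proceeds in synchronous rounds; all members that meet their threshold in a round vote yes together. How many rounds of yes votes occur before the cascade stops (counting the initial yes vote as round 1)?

Round 1 — Gus, Nia vote yes (initial).
Round 2 — checking thresholds:
  Cal: 1 of 2 neighbours < 2, not yet.
  Fay: 2 of 3 neighbours < 3, not yet.
  Omar: 1 of 3 neighbours ≥ 1, votes yes.
Round 3 — checking thresholds:
  Cal: 2 of 2 neighbours ≥ 2, votes yes.
  Fay: 2 of 3 neighbours < 3, not yet.
  Jo: 1 of 1 neighbours ≥ 1, votes yes.
Round 4 — no new yes votes; cascade stops.

3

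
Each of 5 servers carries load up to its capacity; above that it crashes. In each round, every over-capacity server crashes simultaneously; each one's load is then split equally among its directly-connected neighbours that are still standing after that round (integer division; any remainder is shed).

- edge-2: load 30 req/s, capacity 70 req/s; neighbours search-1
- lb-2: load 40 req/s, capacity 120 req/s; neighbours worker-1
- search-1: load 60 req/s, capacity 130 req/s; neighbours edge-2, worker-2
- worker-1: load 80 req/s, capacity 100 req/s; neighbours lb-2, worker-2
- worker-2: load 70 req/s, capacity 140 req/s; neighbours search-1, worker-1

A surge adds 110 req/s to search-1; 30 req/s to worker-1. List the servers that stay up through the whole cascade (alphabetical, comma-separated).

lb-2

Round 1 — search-1 at 170 > 130; worker-1 at 110 > 100. search-1, worker-1 crash.
  search-1 sheds 170 req/s to edge-2, worker-2: 85 each.
    edge-2: 30+85 = 115 > 70
    worker-2: 70+85 = 155 > 140
  worker-1 sheds 110 req/s to lb-2, worker-2: 55 each.
    lb-2: 40+55 = 95 ≤ 120
    worker-2: 155+55 = 210 > 140
Round 2 — edge-2, worker-2 crash.
  edge-2 sheds 115 req/s: no online neighbours, lost.
  worker-2 sheds 210 req/s: no online neighbours, lost.
No further crashes.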